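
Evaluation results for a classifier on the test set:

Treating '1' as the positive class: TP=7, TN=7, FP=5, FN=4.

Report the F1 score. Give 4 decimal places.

0.6087

Precision = TP/(TP+FP) = 7/12 = 0.5833
Recall = TP/(TP+FN) = 7/11 = 0.6364
F1 = 2·TP/(2·TP+FP+FN) = 14/23 = 0.6087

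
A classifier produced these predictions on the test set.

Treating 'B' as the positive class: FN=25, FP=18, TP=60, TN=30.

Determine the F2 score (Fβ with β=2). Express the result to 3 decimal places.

0.718

Fβ = (1+β²)·TP / ((1+β²)·TP + β²·FN + FP), with β²=4
= 5·60 / (5·60 + 4·25 + 18) = 0.718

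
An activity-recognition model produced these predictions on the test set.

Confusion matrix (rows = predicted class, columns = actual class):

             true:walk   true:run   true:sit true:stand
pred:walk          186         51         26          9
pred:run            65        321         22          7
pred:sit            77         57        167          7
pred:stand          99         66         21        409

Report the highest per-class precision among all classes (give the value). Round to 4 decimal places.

0.7735

Per-class precision (TP/(TP+FP)):
  walk: TP=186, FP=51+26+9=86 → 186/272 = 0.68382
  run: TP=321, FP=65+22+7=94 → 321/415 = 0.77349
  sit: TP=167, FP=77+57+7=141 → 167/308 = 0.54221
  stand: TP=409, FP=99+66+21=186 → 409/595 = 0.68739
Highest is class 'run' with precision = 0.7735.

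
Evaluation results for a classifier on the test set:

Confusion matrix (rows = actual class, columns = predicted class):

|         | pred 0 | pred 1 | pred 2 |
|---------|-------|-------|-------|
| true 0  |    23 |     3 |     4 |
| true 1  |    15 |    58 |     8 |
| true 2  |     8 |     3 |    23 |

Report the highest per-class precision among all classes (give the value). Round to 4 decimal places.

0.9063

Per-class precision (TP/(TP+FP)):
  0: TP=23, FP=15+8=23 → 23/46 = 0.50000
  1: TP=58, FP=3+3=6 → 58/64 = 0.90625
  2: TP=23, FP=4+8=12 → 23/35 = 0.65714
Highest is class '1' with precision = 0.9063.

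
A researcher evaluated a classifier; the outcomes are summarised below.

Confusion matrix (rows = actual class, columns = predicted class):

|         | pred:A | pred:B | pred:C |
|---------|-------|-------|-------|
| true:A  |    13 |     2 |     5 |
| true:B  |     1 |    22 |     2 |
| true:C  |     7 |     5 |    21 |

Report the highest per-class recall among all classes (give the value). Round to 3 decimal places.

Per-class recall (TP/(TP+FN)):
  A: TP=13, FN=2+5=7 → 13/20 = 0.6500
  B: TP=22, FN=1+2=3 → 22/25 = 0.8800
  C: TP=21, FN=7+5=12 → 21/33 = 0.6364
Highest is class 'B' with recall = 0.880.

0.880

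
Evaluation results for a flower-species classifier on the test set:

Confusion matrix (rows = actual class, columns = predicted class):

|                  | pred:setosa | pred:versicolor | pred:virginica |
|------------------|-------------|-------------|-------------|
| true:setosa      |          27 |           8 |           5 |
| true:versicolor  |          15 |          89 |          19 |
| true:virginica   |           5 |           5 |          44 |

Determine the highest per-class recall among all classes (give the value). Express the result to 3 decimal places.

0.815

Per-class recall (TP/(TP+FN)):
  setosa: TP=27, FN=8+5=13 → 27/40 = 0.6750
  versicolor: TP=89, FN=15+19=34 → 89/123 = 0.7236
  virginica: TP=44, FN=5+5=10 → 44/54 = 0.8148
Highest is class 'virginica' with recall = 0.815.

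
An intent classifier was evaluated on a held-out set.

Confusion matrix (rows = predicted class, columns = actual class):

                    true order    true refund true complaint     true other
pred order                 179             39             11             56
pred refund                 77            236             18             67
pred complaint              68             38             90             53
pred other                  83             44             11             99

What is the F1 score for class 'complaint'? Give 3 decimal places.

0.475

F1 score = 2·TP/(2·TP+FP+FN).
complaint: TP=90, FP=68+38+53=159, FN=11+18+11=40 → 180/379 = 0.4749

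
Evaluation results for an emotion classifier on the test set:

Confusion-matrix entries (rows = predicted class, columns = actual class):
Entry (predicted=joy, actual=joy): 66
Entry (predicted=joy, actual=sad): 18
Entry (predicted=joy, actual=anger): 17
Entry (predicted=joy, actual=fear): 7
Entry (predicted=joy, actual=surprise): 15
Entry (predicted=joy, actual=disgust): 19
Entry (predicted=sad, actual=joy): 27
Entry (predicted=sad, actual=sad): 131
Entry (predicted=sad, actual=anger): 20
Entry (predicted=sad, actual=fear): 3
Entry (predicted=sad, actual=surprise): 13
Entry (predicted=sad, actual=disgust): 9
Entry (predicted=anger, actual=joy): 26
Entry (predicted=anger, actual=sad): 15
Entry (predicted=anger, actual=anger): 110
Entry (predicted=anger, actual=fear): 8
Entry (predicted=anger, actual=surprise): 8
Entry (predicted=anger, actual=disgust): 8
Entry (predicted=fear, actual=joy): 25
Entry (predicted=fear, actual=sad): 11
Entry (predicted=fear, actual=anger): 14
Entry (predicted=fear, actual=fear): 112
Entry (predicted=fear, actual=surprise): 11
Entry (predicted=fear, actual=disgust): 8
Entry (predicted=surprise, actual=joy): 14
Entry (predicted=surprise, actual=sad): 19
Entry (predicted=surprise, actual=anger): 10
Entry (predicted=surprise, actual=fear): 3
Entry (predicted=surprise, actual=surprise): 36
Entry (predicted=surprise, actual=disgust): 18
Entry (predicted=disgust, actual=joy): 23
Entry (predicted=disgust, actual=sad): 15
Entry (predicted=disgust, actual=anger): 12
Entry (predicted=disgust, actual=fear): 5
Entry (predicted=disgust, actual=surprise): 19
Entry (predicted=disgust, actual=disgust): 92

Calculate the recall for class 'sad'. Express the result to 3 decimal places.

Take TP from the diagonal, FP from the rest of the 'sad' prediction marginal, FN from the rest of the 'sad' actual marginal.
recall = TP/(TP+FN).
sad: TP=131, FN=18+15+11+19+15=78 → 131/209 = 0.6268

0.627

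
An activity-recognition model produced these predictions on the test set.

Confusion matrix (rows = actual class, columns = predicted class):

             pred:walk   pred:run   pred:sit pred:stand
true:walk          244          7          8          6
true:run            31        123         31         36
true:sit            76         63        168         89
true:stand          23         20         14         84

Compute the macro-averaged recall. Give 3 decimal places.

0.624

Per-class recall (TP/(TP+FN)):
  walk: TP=244, FN=7+8+6=21 → 244/265 = 0.9208
  run: TP=123, FN=31+31+36=98 → 123/221 = 0.5566
  sit: TP=168, FN=76+63+89=228 → 168/396 = 0.4242
  stand: TP=84, FN=23+20+14=57 → 84/141 = 0.5957
Macro-recall = mean = (0.9208 + 0.5566 + 0.4242 + 0.5957) / 4 = 0.624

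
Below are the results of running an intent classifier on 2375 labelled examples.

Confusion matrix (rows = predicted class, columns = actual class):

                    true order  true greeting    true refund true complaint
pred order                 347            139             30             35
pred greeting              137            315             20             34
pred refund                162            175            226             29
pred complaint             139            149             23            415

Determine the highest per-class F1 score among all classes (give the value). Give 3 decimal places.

0.670

Per-class F1 score (2·TP/(2·TP+FP+FN)):
  order: TP=347, FP=139+30+35=204, FN=137+162+139=438 → 694/1336 = 0.5195
  greeting: TP=315, FP=137+20+34=191, FN=139+175+149=463 → 630/1284 = 0.4907
  refund: TP=226, FP=162+175+29=366, FN=30+20+23=73 → 452/891 = 0.5073
  complaint: TP=415, FP=139+149+23=311, FN=35+34+29=98 → 830/1239 = 0.6699
Highest is class 'complaint' with F1 score = 0.670.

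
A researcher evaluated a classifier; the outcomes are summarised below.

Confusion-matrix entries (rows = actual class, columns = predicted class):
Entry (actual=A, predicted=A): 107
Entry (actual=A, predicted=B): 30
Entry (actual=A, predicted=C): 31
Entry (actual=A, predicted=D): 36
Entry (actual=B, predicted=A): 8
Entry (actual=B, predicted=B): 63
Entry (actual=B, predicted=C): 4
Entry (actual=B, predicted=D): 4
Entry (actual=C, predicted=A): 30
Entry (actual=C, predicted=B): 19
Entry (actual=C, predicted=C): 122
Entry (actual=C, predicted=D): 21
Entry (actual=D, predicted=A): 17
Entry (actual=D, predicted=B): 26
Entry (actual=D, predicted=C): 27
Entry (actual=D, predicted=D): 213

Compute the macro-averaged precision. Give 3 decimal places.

Per-class precision (TP/(TP+FP)):
  A: TP=107, FP=8+30+17=55 → 107/162 = 0.6605
  B: TP=63, FP=30+19+26=75 → 63/138 = 0.4565
  C: TP=122, FP=31+4+27=62 → 122/184 = 0.6630
  D: TP=213, FP=36+4+21=61 → 213/274 = 0.7774
Macro-precision = mean = (0.6605 + 0.4565 + 0.6630 + 0.7774) / 4 = 0.639

0.639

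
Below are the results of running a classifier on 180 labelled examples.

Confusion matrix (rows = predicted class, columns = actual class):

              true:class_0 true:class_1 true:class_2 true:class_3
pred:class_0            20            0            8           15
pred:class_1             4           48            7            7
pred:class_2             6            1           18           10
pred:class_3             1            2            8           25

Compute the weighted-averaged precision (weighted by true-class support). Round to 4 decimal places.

0.6232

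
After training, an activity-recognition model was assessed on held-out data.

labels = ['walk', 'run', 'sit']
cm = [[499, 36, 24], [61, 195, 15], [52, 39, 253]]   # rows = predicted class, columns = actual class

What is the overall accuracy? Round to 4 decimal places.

Accuracy = trace / total = (499+195+253=947) / 1174 = 947/1174 = 0.8066

0.8066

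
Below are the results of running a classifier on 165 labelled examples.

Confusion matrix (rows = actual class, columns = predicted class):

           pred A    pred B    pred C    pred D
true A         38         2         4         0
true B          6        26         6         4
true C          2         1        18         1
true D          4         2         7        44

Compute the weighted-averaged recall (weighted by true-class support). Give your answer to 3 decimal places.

Per-class recall (TP/(TP+FN)):
  A: TP=38, FN=2+4+0=6 → 38/44 = 0.8636
  B: TP=26, FN=6+6+4=16 → 26/42 = 0.6190
  C: TP=18, FN=2+1+1=4 → 18/22 = 0.8182
  D: TP=44, FN=4+2+7=13 → 44/57 = 0.7719
Weighted-recall = Σ (supportᵢ/N)·recallᵢ with N=165: (44/165)·0.8636 + (42/165)·0.6190 + (22/165)·0.8182 + (57/165)·0.7719 = 0.764

0.764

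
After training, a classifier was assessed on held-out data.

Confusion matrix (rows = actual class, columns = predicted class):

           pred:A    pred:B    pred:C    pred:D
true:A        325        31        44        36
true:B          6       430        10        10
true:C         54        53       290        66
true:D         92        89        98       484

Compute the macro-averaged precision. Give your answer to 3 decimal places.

0.716

Per-class precision (TP/(TP+FP)):
  A: TP=325, FP=6+54+92=152 → 325/477 = 0.6813
  B: TP=430, FP=31+53+89=173 → 430/603 = 0.7131
  C: TP=290, FP=44+10+98=152 → 290/442 = 0.6561
  D: TP=484, FP=36+10+66=112 → 484/596 = 0.8121
Macro-precision = mean = (0.6813 + 0.7131 + 0.6561 + 0.8121) / 4 = 0.716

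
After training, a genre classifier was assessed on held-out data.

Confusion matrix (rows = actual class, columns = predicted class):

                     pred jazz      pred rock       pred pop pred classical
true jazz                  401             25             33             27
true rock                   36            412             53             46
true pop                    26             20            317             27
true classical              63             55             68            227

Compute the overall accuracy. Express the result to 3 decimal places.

Accuracy = trace / total = (401+412+317+227=1357) / 1836 = 1357/1836 = 0.739

0.739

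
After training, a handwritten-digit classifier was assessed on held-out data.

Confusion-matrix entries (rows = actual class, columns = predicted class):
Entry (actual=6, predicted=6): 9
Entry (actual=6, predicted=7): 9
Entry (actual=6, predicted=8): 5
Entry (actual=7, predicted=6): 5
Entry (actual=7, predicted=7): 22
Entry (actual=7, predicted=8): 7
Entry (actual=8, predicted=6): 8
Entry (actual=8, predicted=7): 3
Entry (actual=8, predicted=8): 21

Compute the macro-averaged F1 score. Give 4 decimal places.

Per-class F1 score (2·TP/(2·TP+FP+FN)):
  6: TP=9, FP=5+8=13, FN=9+5=14 → 18/45 = 0.40000
  7: TP=22, FP=9+3=12, FN=5+7=12 → 44/68 = 0.64706
  8: TP=21, FP=5+7=12, FN=8+3=11 → 42/65 = 0.64615
Macro-F1 score = mean = (0.40000 + 0.64706 + 0.64615) / 3 = 0.5644

0.5644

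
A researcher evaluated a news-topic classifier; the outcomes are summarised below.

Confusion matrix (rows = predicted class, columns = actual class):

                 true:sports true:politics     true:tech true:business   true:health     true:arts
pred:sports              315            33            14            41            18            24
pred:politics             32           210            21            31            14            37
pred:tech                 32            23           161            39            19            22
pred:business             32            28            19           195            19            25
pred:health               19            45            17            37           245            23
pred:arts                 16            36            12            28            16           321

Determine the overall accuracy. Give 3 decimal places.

0.652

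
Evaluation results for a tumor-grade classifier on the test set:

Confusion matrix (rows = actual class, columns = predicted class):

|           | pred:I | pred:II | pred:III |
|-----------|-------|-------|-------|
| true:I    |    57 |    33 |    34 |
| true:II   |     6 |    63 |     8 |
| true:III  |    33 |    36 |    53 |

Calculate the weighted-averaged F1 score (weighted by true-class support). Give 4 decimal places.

Per-class F1 score (2·TP/(2·TP+FP+FN)):
  I: TP=57, FP=6+33=39, FN=33+34=67 → 114/220 = 0.51818
  II: TP=63, FP=33+36=69, FN=6+8=14 → 126/209 = 0.60287
  III: TP=53, FP=34+8=42, FN=33+36=69 → 106/217 = 0.48848
Weighted-F1 score = Σ (supportᵢ/N)·F1 scoreᵢ with N=323: (124/323)·0.51818 + (77/323)·0.60287 + (122/323)·0.48848 = 0.5272

0.5272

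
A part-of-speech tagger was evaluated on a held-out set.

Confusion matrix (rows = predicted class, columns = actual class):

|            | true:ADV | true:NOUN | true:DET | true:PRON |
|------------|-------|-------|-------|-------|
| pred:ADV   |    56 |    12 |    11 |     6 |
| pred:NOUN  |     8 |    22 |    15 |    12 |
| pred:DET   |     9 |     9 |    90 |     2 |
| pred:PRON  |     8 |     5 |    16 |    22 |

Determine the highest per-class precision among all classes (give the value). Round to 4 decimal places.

0.8182

Per-class precision (TP/(TP+FP)):
  ADV: TP=56, FP=12+11+6=29 → 56/85 = 0.65882
  NOUN: TP=22, FP=8+15+12=35 → 22/57 = 0.38596
  DET: TP=90, FP=9+9+2=20 → 90/110 = 0.81818
  PRON: TP=22, FP=8+5+16=29 → 22/51 = 0.43137
Highest is class 'DET' with precision = 0.8182.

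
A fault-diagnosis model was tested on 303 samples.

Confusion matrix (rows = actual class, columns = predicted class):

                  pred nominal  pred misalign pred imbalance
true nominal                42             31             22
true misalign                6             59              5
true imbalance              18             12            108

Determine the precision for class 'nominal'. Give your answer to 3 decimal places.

0.636

One-vs-rest for 'nominal': TP = diagonal; FP = other classes predicted 'nominal'; FN = 'nominal' predicted as other.
precision = TP/(TP+FP).
nominal: TP=42, FP=6+18=24 → 42/66 = 0.6364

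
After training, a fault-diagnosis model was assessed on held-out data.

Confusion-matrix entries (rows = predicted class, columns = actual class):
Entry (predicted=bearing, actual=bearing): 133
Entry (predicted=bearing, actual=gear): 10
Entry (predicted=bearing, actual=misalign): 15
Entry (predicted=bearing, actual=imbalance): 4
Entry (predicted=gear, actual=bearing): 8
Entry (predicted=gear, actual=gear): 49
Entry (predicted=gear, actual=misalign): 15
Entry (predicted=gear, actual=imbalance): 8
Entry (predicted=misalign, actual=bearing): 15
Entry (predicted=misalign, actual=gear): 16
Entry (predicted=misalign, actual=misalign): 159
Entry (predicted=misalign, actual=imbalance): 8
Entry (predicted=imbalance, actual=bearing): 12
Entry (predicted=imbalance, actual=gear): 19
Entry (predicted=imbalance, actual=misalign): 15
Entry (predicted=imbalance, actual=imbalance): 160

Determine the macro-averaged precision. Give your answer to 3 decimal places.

0.753

Per-class precision (TP/(TP+FP)):
  bearing: TP=133, FP=10+15+4=29 → 133/162 = 0.8210
  gear: TP=49, FP=8+15+8=31 → 49/80 = 0.6125
  misalign: TP=159, FP=15+16+8=39 → 159/198 = 0.8030
  imbalance: TP=160, FP=12+19+15=46 → 160/206 = 0.7767
Macro-precision = mean = (0.8210 + 0.6125 + 0.8030 + 0.7767) / 4 = 0.753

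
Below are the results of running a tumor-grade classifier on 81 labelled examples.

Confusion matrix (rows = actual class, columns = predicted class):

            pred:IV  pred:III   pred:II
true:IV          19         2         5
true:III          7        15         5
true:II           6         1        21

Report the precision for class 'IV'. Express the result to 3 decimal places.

Take TP from the diagonal, FP from the rest of the 'IV' prediction marginal, FN from the rest of the 'IV' actual marginal.
precision = TP/(TP+FP).
IV: TP=19, FP=7+6=13 → 19/32 = 0.5938

0.594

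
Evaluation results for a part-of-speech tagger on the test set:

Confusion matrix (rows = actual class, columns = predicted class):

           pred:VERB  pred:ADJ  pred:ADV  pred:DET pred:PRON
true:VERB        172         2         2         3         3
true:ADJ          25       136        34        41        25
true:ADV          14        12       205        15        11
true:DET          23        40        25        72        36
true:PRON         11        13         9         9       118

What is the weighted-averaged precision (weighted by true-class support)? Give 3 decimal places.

Per-class precision (TP/(TP+FP)):
  VERB: TP=172, FP=25+14+23+11=73 → 172/245 = 0.7020
  ADJ: TP=136, FP=2+12+40+13=67 → 136/203 = 0.6700
  ADV: TP=205, FP=2+34+25+9=70 → 205/275 = 0.7455
  DET: TP=72, FP=3+41+15+9=68 → 72/140 = 0.5143
  PRON: TP=118, FP=3+25+11+36=75 → 118/193 = 0.6114
Weighted-precision = Σ (supportᵢ/N)·precisionᵢ with N=1056: (182/1056)·0.7020 + (261/1056)·0.6700 + (257/1056)·0.7455 + (196/1056)·0.5143 + (160/1056)·0.6114 = 0.656

0.656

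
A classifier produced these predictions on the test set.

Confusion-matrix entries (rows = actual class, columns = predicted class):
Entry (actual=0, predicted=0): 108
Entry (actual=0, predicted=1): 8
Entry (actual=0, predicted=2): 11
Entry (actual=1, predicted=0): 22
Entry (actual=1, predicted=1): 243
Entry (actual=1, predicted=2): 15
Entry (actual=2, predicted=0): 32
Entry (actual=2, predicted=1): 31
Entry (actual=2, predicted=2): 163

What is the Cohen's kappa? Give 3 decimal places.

Observed agreement pₒ = trace/N = 514/633 = 0.8120
Expected agreement pₑ = Σ (rowᵢ·colᵢ)/N² = (127·162 + 280·282 + 226·189)/633² = 0.3550
κ = (pₒ − pₑ)/(1 − pₑ) = (0.8120 − 0.3550)/(1 − 0.3550) = 0.709

0.709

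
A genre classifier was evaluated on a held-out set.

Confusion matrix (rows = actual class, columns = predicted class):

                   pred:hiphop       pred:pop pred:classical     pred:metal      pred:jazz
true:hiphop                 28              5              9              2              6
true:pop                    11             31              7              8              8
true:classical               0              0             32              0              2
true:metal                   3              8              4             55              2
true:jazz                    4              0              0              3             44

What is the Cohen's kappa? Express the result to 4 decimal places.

0.6220

Observed agreement pₒ = trace/N = 190/272 = 0.69853
Expected agreement pₑ = Σ (rowᵢ·colᵢ)/N² = (50·46 + 65·44 + 34·52 + 72·68 + 51·62)/272² = 0.20256
κ = (pₒ − pₑ)/(1 − pₑ) = (0.69853 − 0.20256)/(1 − 0.20256) = 0.6220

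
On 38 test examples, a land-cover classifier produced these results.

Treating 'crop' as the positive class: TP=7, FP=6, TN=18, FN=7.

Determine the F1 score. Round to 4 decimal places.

Precision = TP/(TP+FP) = 7/13 = 0.5385
Recall = TP/(TP+FN) = 7/14 = 0.5000
F1 = 2·TP/(2·TP+FP+FN) = 14/27 = 0.5185

0.5185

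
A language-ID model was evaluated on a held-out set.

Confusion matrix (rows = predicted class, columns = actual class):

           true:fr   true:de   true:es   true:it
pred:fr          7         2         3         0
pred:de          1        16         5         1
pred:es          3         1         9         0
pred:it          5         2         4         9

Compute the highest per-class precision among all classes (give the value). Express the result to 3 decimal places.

0.696

Per-class precision (TP/(TP+FP)):
  fr: TP=7, FP=2+3+0=5 → 7/12 = 0.5833
  de: TP=16, FP=1+5+1=7 → 16/23 = 0.6957
  es: TP=9, FP=3+1+0=4 → 9/13 = 0.6923
  it: TP=9, FP=5+2+4=11 → 9/20 = 0.4500
Highest is class 'de' with precision = 0.696.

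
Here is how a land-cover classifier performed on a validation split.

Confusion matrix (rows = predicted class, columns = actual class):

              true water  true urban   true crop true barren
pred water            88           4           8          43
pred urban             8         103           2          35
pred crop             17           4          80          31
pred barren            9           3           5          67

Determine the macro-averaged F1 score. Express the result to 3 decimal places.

Per-class F1 score (2·TP/(2·TP+FP+FN)):
  water: TP=88, FP=4+8+43=55, FN=8+17+9=34 → 176/265 = 0.6642
  urban: TP=103, FP=8+2+35=45, FN=4+4+3=11 → 206/262 = 0.7863
  crop: TP=80, FP=17+4+31=52, FN=8+2+5=15 → 160/227 = 0.7048
  barren: TP=67, FP=9+3+5=17, FN=43+35+31=109 → 134/260 = 0.5154
Macro-F1 score = mean = (0.6642 + 0.7863 + 0.7048 + 0.5154) / 4 = 0.668

0.668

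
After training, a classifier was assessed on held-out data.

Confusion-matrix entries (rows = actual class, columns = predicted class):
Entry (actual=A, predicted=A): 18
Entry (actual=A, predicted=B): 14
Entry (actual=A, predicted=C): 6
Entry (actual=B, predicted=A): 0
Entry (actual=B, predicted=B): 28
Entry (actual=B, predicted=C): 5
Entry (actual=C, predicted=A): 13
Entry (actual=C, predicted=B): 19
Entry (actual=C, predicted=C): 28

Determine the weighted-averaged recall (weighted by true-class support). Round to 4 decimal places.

Per-class recall (TP/(TP+FN)):
  A: TP=18, FN=14+6=20 → 18/38 = 0.47368
  B: TP=28, FN=0+5=5 → 28/33 = 0.84848
  C: TP=28, FN=13+19=32 → 28/60 = 0.46667
Weighted-recall = Σ (supportᵢ/N)·recallᵢ with N=131: (38/131)·0.47368 + (33/131)·0.84848 + (60/131)·0.46667 = 0.5649

0.5649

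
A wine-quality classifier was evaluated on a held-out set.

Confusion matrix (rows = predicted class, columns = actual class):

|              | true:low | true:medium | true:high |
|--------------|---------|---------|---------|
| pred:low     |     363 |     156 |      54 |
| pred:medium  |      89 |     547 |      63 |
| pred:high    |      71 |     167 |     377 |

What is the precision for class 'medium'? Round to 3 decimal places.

0.783

Take TP from the diagonal, FP from the rest of the 'medium' prediction marginal, FN from the rest of the 'medium' actual marginal.
precision = TP/(TP+FP).
medium: TP=547, FP=89+63=152 → 547/699 = 0.7825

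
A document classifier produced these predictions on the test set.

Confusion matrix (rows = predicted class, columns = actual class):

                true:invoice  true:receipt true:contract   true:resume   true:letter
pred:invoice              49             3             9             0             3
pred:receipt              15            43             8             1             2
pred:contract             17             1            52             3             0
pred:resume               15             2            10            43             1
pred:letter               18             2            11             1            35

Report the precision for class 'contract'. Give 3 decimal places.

0.712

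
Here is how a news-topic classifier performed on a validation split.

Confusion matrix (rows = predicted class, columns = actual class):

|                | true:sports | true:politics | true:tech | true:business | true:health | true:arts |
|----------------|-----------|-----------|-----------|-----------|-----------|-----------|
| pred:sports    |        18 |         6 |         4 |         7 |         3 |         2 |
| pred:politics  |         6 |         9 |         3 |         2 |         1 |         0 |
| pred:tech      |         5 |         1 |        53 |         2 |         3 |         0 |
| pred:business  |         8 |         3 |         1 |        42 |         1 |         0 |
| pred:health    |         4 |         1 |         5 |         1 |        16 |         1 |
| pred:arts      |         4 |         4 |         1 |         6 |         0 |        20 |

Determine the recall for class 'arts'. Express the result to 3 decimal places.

0.870

recall = TP/(TP+FN).
arts: TP=20, FN=2+0+0+0+1=3 → 20/23 = 0.8696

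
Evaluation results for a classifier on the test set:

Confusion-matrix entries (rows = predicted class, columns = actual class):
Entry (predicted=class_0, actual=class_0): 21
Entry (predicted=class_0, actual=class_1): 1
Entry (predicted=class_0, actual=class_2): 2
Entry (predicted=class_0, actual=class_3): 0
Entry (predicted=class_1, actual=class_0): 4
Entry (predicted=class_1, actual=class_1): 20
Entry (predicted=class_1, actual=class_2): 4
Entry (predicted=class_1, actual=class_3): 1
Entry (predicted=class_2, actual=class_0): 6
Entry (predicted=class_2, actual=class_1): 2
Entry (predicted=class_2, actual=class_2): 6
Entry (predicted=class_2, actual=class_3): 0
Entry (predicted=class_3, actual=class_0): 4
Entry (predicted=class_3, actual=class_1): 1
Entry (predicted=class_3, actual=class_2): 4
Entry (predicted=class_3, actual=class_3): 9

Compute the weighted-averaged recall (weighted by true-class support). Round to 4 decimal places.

0.6588

Per-class recall (TP/(TP+FN)):
  class_0: TP=21, FN=4+6+4=14 → 21/35 = 0.60000
  class_1: TP=20, FN=1+2+1=4 → 20/24 = 0.83333
  class_2: TP=6, FN=2+4+4=10 → 6/16 = 0.37500
  class_3: TP=9, FN=0+1+0=1 → 9/10 = 0.90000
Weighted-recall = Σ (supportᵢ/N)·recallᵢ with N=85: (35/85)·0.60000 + (24/85)·0.83333 + (16/85)·0.37500 + (10/85)·0.90000 = 0.6588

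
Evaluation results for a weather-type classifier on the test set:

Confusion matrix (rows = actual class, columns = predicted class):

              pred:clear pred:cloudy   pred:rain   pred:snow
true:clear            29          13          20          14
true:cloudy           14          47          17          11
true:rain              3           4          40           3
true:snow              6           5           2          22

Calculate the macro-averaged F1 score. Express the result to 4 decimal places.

Per-class F1 score (2·TP/(2·TP+FP+FN)):
  clear: TP=29, FP=14+3+6=23, FN=13+20+14=47 → 58/128 = 0.45313
  cloudy: TP=47, FP=13+4+5=22, FN=14+17+11=42 → 94/158 = 0.59494
  rain: TP=40, FP=20+17+2=39, FN=3+4+3=10 → 80/129 = 0.62016
  snow: TP=22, FP=14+11+3=28, FN=6+5+2=13 → 44/85 = 0.51765
Macro-F1 score = mean = (0.45313 + 0.59494 + 0.62016 + 0.51765) / 4 = 0.5465

0.5465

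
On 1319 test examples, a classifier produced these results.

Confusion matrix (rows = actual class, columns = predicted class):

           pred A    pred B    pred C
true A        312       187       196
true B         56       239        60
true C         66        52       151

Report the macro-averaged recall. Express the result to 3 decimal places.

0.561

Per-class recall (TP/(TP+FN)):
  A: TP=312, FN=187+196=383 → 312/695 = 0.4489
  B: TP=239, FN=56+60=116 → 239/355 = 0.6732
  C: TP=151, FN=66+52=118 → 151/269 = 0.5613
Macro-recall = mean = (0.4489 + 0.6732 + 0.5613) / 3 = 0.561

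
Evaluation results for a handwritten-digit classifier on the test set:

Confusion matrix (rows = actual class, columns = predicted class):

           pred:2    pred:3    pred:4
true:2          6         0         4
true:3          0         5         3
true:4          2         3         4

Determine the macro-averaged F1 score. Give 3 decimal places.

Per-class F1 score (2·TP/(2·TP+FP+FN)):
  2: TP=6, FP=0+2=2, FN=0+4=4 → 12/18 = 0.6667
  3: TP=5, FP=0+3=3, FN=0+3=3 → 10/16 = 0.6250
  4: TP=4, FP=4+3=7, FN=2+3=5 → 8/20 = 0.4000
Macro-F1 score = mean = (0.6667 + 0.6250 + 0.4000) / 3 = 0.564

0.564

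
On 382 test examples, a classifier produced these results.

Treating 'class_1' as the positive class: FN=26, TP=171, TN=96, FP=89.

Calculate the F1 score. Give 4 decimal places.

Precision = TP/(TP+FP) = 171/260 = 0.6577
Recall = TP/(TP+FN) = 171/197 = 0.8680
F1 = 2·TP/(2·TP+FP+FN) = 342/457 = 0.7484

0.7484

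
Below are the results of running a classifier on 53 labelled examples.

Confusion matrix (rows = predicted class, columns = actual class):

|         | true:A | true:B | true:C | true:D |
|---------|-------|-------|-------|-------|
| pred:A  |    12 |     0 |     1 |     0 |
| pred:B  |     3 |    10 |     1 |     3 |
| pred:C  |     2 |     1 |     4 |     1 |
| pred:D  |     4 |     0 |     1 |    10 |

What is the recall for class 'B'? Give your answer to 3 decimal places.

0.909

Take TP from the diagonal, FP from the rest of the 'B' prediction marginal, FN from the rest of the 'B' actual marginal.
recall = TP/(TP+FN).
B: TP=10, FN=0+1+0=1 → 10/11 = 0.9091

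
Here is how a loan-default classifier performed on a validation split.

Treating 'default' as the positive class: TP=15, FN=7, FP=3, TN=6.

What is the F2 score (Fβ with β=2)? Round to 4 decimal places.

Fβ = (1+β²)·TP / ((1+β²)·TP + β²·FN + FP), with β²=4
= 5·15 / (5·15 + 4·7 + 3) = 0.7075

0.7075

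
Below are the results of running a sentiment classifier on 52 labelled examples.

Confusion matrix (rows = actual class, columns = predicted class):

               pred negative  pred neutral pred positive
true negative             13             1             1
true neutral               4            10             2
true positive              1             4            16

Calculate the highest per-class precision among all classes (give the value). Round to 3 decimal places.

0.842

Per-class precision (TP/(TP+FP)):
  negative: TP=13, FP=4+1=5 → 13/18 = 0.7222
  neutral: TP=10, FP=1+4=5 → 10/15 = 0.6667
  positive: TP=16, FP=1+2=3 → 16/19 = 0.8421
Highest is class 'positive' with precision = 0.842.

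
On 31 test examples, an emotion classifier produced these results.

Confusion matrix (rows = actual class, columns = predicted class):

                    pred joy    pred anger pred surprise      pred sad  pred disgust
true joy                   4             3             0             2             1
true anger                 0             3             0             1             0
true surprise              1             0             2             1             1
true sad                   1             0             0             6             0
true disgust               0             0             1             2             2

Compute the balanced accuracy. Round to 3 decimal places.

0.561

Balanced accuracy = mean of per-class recall.
  joy: recall = 4/10 = 0.4000
  anger: recall = 3/4 = 0.7500
  surprise: recall = 2/5 = 0.4000
  sad: recall = 6/7 = 0.8571
  disgust: recall = 2/5 = 0.4000
Mean = (0.4000 + 0.7500 + 0.4000 + 0.8571 + 0.4000) / 5 = 0.561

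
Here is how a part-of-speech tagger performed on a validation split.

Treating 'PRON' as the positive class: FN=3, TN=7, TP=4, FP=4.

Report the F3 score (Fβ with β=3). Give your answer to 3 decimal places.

0.563

Fβ = (1+β²)·TP / ((1+β²)·TP + β²·FN + FP), with β²=9
= 10·4 / (10·4 + 9·3 + 4) = 0.563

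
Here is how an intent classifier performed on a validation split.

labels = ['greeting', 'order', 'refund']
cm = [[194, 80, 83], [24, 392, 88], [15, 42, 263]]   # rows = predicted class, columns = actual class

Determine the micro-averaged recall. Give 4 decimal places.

Micro-averaging pools counts across classes: ΣTP=849, ΣFP=332, ΣFN=332.
Micro-recall = TP/(TP+FN) on pooled counts = 0.7189 (equals overall accuracy in single-label multiclass).

0.7189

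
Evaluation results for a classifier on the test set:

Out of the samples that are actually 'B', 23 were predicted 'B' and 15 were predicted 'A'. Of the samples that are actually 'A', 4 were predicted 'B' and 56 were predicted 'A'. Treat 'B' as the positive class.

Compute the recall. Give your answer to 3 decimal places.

Recall = TP/(TP+FN) = 23/(23+15) = 23/38 = 0.605

0.605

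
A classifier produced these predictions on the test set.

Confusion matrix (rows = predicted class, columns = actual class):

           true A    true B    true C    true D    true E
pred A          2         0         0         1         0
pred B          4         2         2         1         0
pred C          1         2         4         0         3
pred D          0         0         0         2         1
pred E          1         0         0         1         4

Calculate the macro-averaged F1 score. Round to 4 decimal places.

0.4486

Per-class F1 score (2·TP/(2·TP+FP+FN)):
  A: TP=2, FP=0+0+1+0=1, FN=4+1+0+1=6 → 4/11 = 0.36364
  B: TP=2, FP=4+2+1+0=7, FN=0+2+0+0=2 → 4/13 = 0.30769
  C: TP=4, FP=1+2+0+3=6, FN=0+2+0+0=2 → 8/16 = 0.50000
  D: TP=2, FP=0+0+0+1=1, FN=1+1+0+1=3 → 4/8 = 0.50000
  E: TP=4, FP=1+0+0+1=2, FN=0+0+3+1=4 → 8/14 = 0.57143
Macro-F1 score = mean = (0.36364 + 0.30769 + 0.50000 + 0.50000 + 0.57143) / 5 = 0.4486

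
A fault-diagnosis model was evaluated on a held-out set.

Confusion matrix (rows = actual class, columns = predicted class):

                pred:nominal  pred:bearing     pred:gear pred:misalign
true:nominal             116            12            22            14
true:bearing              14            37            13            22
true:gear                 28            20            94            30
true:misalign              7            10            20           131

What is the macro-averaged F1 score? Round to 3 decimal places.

0.614

Per-class F1 score (2·TP/(2·TP+FP+FN)):
  nominal: TP=116, FP=14+28+7=49, FN=12+22+14=48 → 232/329 = 0.7052
  bearing: TP=37, FP=12+20+10=42, FN=14+13+22=49 → 74/165 = 0.4485
  gear: TP=94, FP=22+13+20=55, FN=28+20+30=78 → 188/321 = 0.5857
  misalign: TP=131, FP=14+22+30=66, FN=7+10+20=37 → 262/365 = 0.7178
Macro-F1 score = mean = (0.7052 + 0.4485 + 0.5857 + 0.7178) / 4 = 0.614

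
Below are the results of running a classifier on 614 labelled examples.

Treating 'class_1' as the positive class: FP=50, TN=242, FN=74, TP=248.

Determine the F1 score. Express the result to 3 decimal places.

Precision = TP/(TP+FP) = 248/298 = 0.8322
Recall = TP/(TP+FN) = 248/322 = 0.7702
F1 = 2·TP/(2·TP+FP+FN) = 496/620 = 0.800

0.800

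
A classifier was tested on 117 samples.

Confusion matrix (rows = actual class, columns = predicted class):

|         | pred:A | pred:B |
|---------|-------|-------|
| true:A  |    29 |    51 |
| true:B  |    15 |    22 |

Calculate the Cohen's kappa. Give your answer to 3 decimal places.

-0.034

Observed agreement pₒ = trace/N = 51/117 = 0.4359
Expected agreement pₑ = Σ (rowᵢ·colᵢ)/N² = (80·44 + 37·73)/117² = 0.4545
κ = (pₒ − pₑ)/(1 − pₑ) = (0.4359 − 0.4545)/(1 − 0.4545) = -0.034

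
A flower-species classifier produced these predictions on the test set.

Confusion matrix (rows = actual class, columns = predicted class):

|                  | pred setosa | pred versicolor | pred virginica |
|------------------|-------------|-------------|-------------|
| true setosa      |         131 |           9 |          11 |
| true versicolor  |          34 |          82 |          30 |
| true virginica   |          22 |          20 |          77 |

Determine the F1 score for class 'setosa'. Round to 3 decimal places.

One-vs-rest for 'setosa': TP = diagonal; FP = other classes predicted 'setosa'; FN = 'setosa' predicted as other.
F1 score = 2·TP/(2·TP+FP+FN).
setosa: TP=131, FP=34+22=56, FN=9+11=20 → 262/338 = 0.7751

0.775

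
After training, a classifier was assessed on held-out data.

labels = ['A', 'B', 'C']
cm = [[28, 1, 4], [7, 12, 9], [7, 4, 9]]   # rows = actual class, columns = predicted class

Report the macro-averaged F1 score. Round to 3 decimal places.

0.570

Per-class F1 score (2·TP/(2·TP+FP+FN)):
  A: TP=28, FP=7+7=14, FN=1+4=5 → 56/75 = 0.7467
  B: TP=12, FP=1+4=5, FN=7+9=16 → 24/45 = 0.5333
  C: TP=9, FP=4+9=13, FN=7+4=11 → 18/42 = 0.4286
Macro-F1 score = mean = (0.7467 + 0.5333 + 0.4286) / 3 = 0.570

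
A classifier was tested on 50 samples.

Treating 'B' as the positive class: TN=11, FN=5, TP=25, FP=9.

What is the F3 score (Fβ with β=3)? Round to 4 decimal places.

Fβ = (1+β²)·TP / ((1+β²)·TP + β²·FN + FP), with β²=9
= 10·25 / (10·25 + 9·5 + 9) = 0.8224

0.8224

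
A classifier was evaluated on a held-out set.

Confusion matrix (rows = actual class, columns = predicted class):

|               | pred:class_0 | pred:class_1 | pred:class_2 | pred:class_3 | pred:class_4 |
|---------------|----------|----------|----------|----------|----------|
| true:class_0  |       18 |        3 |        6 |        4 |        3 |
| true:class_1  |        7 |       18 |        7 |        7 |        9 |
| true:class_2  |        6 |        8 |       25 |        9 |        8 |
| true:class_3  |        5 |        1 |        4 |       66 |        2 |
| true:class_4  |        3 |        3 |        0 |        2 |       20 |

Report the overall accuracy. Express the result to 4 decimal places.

Accuracy = trace / total = (18+18+25+66+20=147) / 244 = 147/244 = 0.6025

0.6025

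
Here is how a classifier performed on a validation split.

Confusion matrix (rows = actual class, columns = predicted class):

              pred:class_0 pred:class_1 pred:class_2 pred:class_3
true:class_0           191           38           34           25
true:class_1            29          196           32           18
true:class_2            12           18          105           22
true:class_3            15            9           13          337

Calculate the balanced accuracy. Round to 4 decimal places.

Balanced accuracy = mean of per-class recall.
  class_0: recall = 191/288 = 0.66319
  class_1: recall = 196/275 = 0.71273
  class_2: recall = 105/157 = 0.66879
  class_3: recall = 337/374 = 0.90107
Mean = (0.66319 + 0.71273 + 0.66879 + 0.90107) / 4 = 0.7364

0.7364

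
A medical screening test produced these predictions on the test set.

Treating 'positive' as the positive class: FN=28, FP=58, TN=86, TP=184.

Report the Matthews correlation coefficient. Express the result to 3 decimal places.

0.489

MCC = (TP·TN − FP·FN) / √((TP+FP)(TP+FN)(TN+FP)(TN+FN))
Numerator = 184·86 − 58·28 = 14200
Denominator = √(242·212·144·114) = √842206464 = 29020.7936
MCC = 14200 / 29020.7936 = 0.489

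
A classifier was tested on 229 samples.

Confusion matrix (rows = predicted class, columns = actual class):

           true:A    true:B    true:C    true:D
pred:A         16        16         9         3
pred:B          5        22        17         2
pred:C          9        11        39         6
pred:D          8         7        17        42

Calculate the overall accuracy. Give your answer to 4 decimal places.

0.5197

Accuracy = trace / total = (16+22+39+42=119) / 229 = 119/229 = 0.5197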